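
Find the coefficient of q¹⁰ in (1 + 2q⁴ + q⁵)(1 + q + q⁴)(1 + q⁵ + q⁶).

(1 + 2q⁴ + q⁵) has coefficients 1,0,0,0,2,1 for degrees 0…5.
(1 + q + q⁴) has coefficients 1,1,0,0,1,0,0,0,0,0,0 for degrees 0…10.
Finally multiplying by (1 + q⁵ + q⁶), the product of all factors after the first has coefficients 1,1,0,0,1,1,2,1,0,1,1 for degrees 0…10.
[q¹⁰] = 1·1 + 2·2 + 1·1 = 6.

6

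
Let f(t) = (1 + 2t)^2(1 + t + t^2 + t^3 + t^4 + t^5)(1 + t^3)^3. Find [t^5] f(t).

36

(1 + 2t)^2 has coefficients 1,4,4 for degrees 0…2.
(1 + t + t^2 + t^3 + t^4 + t^5) has coefficients 1,1,1,1,1,1 for degrees 0…5.
Finally multiplying by (1 + t^3)^3, the product of all factors after the first has coefficients 1,1,1,4,4,4 for degrees 0…5.
[t^5] = 1·4 + 4·4 + 4·4 = 36.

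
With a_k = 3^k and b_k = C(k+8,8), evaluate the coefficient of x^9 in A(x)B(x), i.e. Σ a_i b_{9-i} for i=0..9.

This is [x^9] in the product of the two ordinary generating functions.
Σ = 1·24310 + 3·12870 + 9·6435 + 27·3003 + 81·1287 + 243·495 + 729·165 + 2187·45 + 6561·9 + 19683·1 = 723880.

723880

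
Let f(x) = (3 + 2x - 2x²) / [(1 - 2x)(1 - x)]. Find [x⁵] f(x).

The denominator gives the recurrence a_n = 3a_(n−1) − 2a_(n−2) for n ≥ 3; the numerator fixes a_0 = 3, a_1 = 11, a_2 = 25.
Iterating: 3, 11, 25, 53, 109, 221, so a_5 = 221.

221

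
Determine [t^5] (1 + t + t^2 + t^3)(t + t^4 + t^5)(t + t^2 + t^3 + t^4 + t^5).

5

(1 + t + t^2 + t^3) has coefficients 1,1,1,1 for degrees 0…3.
(t + t^4 + t^5) has coefficients 0,1,0,0,1,1 for degrees 0…5.
Finally multiplying by (t + t^2 + t^3 + t^4 + t^5), the product of all factors after the first has coefficients 0,0,1,1,1,2 for degrees 0…5.
[t^5] = 1·2 + 1·1 + 1·1 + 1·1 = 5.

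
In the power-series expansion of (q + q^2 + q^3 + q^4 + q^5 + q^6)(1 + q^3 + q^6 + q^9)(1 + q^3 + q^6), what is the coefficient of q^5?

3

(q + q^2 + q^3 + q^4 + q^5 + q^6) has coefficients 0,1,1,1,1,1 for degrees 0…5.
(1 + q^3 + q^6 + q^9) has coefficients 1,0,0,1,0,0 for degrees 0…5.
Finally multiplying by (1 + q^3 + q^6), the product of all factors after the first has coefficients 1,0,0,2,0,0 for degrees 0…5.
[q^5] = 1·0 + 1·2 + 1·0 + 1·0 + 1·1 = 3.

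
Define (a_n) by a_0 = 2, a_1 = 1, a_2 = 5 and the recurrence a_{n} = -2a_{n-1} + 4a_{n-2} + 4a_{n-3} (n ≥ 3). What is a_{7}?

-192

The ordinary generating function has denominator 1 + 2q - 4q^2 - 4q^3.
Iterating the recurrence: a_0,…,a_{7} = 2, 1, 5, 2, 20, -12, 112, -192.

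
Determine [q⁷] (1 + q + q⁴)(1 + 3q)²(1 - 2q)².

-12

(1 + q + q⁴) has coefficients 1,1,0,0,1 for degrees 0…4.
(1 + 3q)² has coefficients 1,6,9,0,0,0,0,0 for degrees 0…7.
Finally multiplying by (1 - 2q)², the product of all factors after the first has coefficients 1,2,-11,-12,36,0,0,0 for degrees 0…7.
[q⁷] = 1·0 + 1·0 + 1·(-12) = -12.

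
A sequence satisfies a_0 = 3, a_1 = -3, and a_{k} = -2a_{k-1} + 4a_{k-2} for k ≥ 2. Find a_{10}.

188928

The ordinary generating function has denominator 1 + 2y - 4y^2.
Iterating the recurrence: a_0,…,a_{10} = 3, -3, 18, -48, 168, -528, 1728, -5568, 18048, -58368, 188928.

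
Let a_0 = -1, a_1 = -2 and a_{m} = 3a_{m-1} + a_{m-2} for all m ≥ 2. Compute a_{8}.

-9043

The ordinary generating function has denominator 1 - 3z - z^2.
Iterating the recurrence: a_0,…,a_{8} = -1, -2, -7, -23, -76, -251, -829, -2738, -9043.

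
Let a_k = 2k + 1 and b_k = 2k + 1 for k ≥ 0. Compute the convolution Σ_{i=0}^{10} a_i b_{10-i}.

The convolution is the t^10 coefficient of A(t)B(t).
Σ = 1·21 + 3·19 + 5·17 + 7·15 + 9·13 + 11·11 + 13·9 + 15·7 + 17·5 + 19·3 + 21·1 = 891.

891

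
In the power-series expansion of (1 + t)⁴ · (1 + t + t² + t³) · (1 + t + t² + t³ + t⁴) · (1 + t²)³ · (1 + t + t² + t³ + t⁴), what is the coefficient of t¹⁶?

(1 + t)⁴ has coefficients 1,4,6,4,1 for degrees 0…4.
(1 + t + t² + t³) has coefficients 1,1,1,1,0,0,0,0,0,0,0,0,0,0,0,0,0 for degrees 0…16.
Multiplying by (1 + t + t² + t³ + t⁴) gives running coefficients 1,2,3,4,4,3,2,1,0,0,0,0,0,0,0,0,0 for degrees 0…16.
Multiplying by (1 + t²)³ gives running coefficients 1,2,6,10,16,21,24,24,21,16,10,6,2,1,0,0,0 for degrees 0…16.
Finally multiplying by (1 + t + t² + t³ + t⁴), the product of all factors after the first has coefficients 1,3,9,19,35,55,77,95,106,106,95,77,55,35,19,9,3 for degrees 0…16.
[t¹⁶] = 1·3 + 4·9 + 6·19 + 4·35 + 1·55 = 348.

348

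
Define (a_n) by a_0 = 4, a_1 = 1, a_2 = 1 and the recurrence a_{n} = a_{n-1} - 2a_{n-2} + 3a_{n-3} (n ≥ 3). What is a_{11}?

The ordinary generating function has denominator 1 - q + 2q^2 - 3q^3.
Iterating the recurrence: a_0,…,a_{11} = 4, 1, 1, 11, 12, -7, 2, 52, 27, -71, 31, 254.

254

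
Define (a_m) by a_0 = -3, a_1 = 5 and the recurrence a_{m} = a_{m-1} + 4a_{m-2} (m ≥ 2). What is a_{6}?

-23

The ordinary generating function has denominator 1 - q - 4q^2.
Iterating the recurrence: a_0,…,a_{6} = -3, 5, -7, 13, -15, 37, -23.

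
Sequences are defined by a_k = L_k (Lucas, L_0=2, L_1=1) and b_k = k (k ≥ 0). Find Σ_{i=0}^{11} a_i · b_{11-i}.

This is [x^11] in the product of the two ordinary generating functions.
Σ = 2·11 + 1·10 + 3·9 + 4·8 + 7·7 + 11·6 + 18·5 + 29·4 + 47·3 + 76·2 + 123·1 + 199·0 = 828.

828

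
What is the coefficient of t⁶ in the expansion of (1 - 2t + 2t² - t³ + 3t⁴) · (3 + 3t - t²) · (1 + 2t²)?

5

(1 - 2t + 2t² - t³ + 3t⁴) has coefficients 1,-2,2,-1,3 for degrees 0…4.
(3 + 3t - t²) has coefficients 3,3,-1,0,0,0,0 for degrees 0…6.
Finally multiplying by (1 + 2t²), the product of all factors after the first has coefficients 3,3,5,6,-2,0,0 for degrees 0…6.
[t⁶] = 1·0 − 2·0 + 2·(-2) − 1·6 + 3·5 = 5.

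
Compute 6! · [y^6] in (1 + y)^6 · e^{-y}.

The EGF product rule gives c_6 = Σ_{k_1+k_2=6} C(6; k_1,k_2) · ∏ g_i(k_i), where (1+y)^6 gives the falling factorial (6)_k; e^{-y} gives (-1)^k.
g_1(k) for k = 0…6: 1, 6, 30, 120, 360, 720, 720.
g_2(k) for k = 0…6: 1, -1, 1, -1, 1, -1, 1.
c_6 = Σ_k C(6,k)·g_1(k)·g_2(6−k) = 1·1·1 + 6·6·(-1) + 15·30·1 + 20·120·(-1) + 15·360·1 + 6·720·(-1) + 1·720·1 = 1 − 36 + 450 − 2400 + 5400 − 4320 + 720 = -185.

-185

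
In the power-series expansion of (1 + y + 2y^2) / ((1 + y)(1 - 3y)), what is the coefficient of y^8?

The denominator gives the recurrence a_n = 2a_(n−1) + 3a_(n−2) for n ≥ 3; the numerator fixes a_0 = 1, a_1 = 3, a_2 = 11.
Iterating: 1, 3, 11, 31, 95, 283, 851, 2551, 7655, so a_8 = 7655.

7655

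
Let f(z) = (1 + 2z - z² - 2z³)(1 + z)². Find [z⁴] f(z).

(1 + 2z - z² - 2z³) has coefficients 1,2,-1,-2 for degrees 0…3.
(1 + z)² has coefficients 1,2,1,0,0 for degrees 0…4.
[z⁴] = 1·0 + 2·0 − 1·1 − 2·2 = -5.

-5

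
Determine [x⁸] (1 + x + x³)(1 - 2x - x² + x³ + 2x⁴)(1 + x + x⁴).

3

(1 + x + x³) has coefficients 1,1,0,1 for degrees 0…3.
(1 - 2x - x² + x³ + 2x⁴) has coefficients 1,-2,-1,1,2,0,0,0,0 for degrees 0…8.
Finally multiplying by (1 + x + x⁴), the product of all factors after the first has coefficients 1,-1,-3,0,4,0,-1,1,2 for degrees 0…8.
[x⁸] = 1·2 + 1·1 + 1·0 = 3.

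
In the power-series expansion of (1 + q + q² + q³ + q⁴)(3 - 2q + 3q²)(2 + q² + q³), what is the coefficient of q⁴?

13

(1 + q + q² + q³ + q⁴) has coefficients 1,1,1,1,1 for degrees 0…4.
(3 - 2q + 3q²) has coefficients 3,-2,3,0,0 for degrees 0…4.
Finally multiplying by (2 + q² + q³), the product of all factors after the first has coefficients 6,-4,9,1,1 for degrees 0…4.
[q⁴] = 1·1 + 1·1 + 1·9 + 1·(-4) + 1·6 = 13.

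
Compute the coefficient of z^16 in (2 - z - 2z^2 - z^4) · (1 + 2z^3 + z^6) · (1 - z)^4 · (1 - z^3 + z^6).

(2 - z - 2z^2 - z^4) has coefficients 2,-1,-2,0,-1 for degrees 0…4.
(1 + 2z^3 + z^6) has coefficients 1,0,0,2,0,0,1,0,0,0,0,0,0,0,0,0,0 for degrees 0…16.
Multiplying by (1 - z)^4 gives running coefficients 1,-4,6,-2,-7,12,-7,-2,6,-4,1,0,0,0,0,0,0 for degrees 0…16.
Finally multiplying by (1 - z^3 + z^6), the product of all factors after the first has coefficients 1,-4,6,-3,-3,6,-4,1,0,1,-4,6,-3,-3,6,-4,1 for degrees 0…16.
[z^16] = 2·1 − 1·(-4) − 2·6 − 1·(-3) = -3.

-3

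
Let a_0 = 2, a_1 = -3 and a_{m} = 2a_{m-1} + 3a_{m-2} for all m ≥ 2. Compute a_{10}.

The ordinary generating function has denominator 1 - 2z - 3z^2.
Iterating the recurrence: a_0,…,a_{10} = 2, -3, 0, -9, -18, -63, -180, -549, -1638, -4923, -14760.

-14760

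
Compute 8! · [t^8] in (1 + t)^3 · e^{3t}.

263169

The EGF product rule gives c_8 = Σ_{k_1+k_2=8} C(8; k_1,k_2) · ∏ g_i(k_i), where (1+t)^3 gives the falling factorial (3)_k; e^{3t} gives (3)^k.
g_1(k) for k = 0…8: 1, 3, 6, 6, 0, 0, 0, 0, 0.
g_2(k) for k = 0…8: 1, 3, 9, 27, 81, 243, 729, 2187, 6561.
c_8 = Σ_k C(8,k)·g_1(k)·g_2(8−k) = 1·1·6561 + 8·3·2187 + 28·6·729 + 56·6·243 = 6561 + 52488 + 122472 + 81648 = 263169.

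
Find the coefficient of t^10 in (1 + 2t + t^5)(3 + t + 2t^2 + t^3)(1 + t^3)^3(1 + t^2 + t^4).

66

(1 + 2t + t^5) has coefficients 1,2,0,0,0,1 for degrees 0…5.
(3 + t + 2t^2 + t^3) has coefficients 3,1,2,1,0,0,0,0,0,0,0 for degrees 0…10.
Multiplying by (1 + t^3)^3 gives running coefficients 3,1,2,10,3,6,12,3,6,6,1 for degrees 0…10.
Finally multiplying by (1 + t^2 + t^4), the product of all factors after the first has coefficients 3,1,5,11,8,17,17,19,21,15,19 for degrees 0…10.
[t^10] = 1·19 + 2·15 + 1·17 = 66.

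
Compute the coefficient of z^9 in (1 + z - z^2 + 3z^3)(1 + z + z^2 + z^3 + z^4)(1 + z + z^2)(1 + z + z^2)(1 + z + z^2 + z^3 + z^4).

(1 + z - z^2 + 3z^3) has coefficients 1,1,-1,3 for degrees 0…3.
(1 + z + z^2 + z^3 + z^4) has coefficients 1,1,1,1,1,0,0,0,0,0 for degrees 0…9.
Multiplying by (1 + z + z^2) gives running coefficients 1,2,3,3,3,2,1,0,0,0 for degrees 0…9.
Multiplying by (1 + z + z^2) gives running coefficients 1,3,6,8,9,8,6,3,1,0 for degrees 0…9.
Finally multiplying by (1 + z + z^2 + z^3 + z^4), the product of all factors after the first has coefficients 1,4,10,18,27,34,37,34,27,18 for degrees 0…9.
[z^9] = 1·18 + 1·27 − 1·34 + 3·37 = 122.

122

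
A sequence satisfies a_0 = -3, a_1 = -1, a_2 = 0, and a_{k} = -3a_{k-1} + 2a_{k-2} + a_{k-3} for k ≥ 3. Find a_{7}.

-627

The ordinary generating function has denominator 1 + 3z - 2z^2 - z^3.
Iterating the recurrence: a_0,…,a_{7} = -3, -1, 0, -5, 14, -52, 179, -627.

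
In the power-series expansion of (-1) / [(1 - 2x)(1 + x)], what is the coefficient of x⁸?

Partial fractions give a closed form: a_n = (-2/3)·2^n + (-1/3)·(-1)^n.
At n = 8: a_8 = -171.

-171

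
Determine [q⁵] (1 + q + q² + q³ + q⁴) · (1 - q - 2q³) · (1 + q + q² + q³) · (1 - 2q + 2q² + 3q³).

2

(1 + q + q² + q³ + q⁴) has coefficients 1,1,1,1,1 for degrees 0…4.
(1 - q - 2q³) has coefficients 1,-1,0,-2,0,0 for degrees 0…5.
Multiplying by (1 + q + q² + q³) gives running coefficients 1,0,0,-2,-3,-2 for degrees 0…5.
Finally multiplying by (1 - 2q + 2q² + 3q³), the product of all factors after the first has coefficients 1,-2,2,1,1,0 for degrees 0…5.
[q⁵] = 1·0 + 1·1 + 1·1 + 1·2 + 1·(-2) = 2.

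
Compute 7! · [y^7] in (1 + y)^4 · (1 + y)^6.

604800

The EGF product rule gives c_7 = Σ_{k_1+k_2=7} C(7; k_1,k_2) · ∏ g_i(k_i), where (1+y)^4 gives the falling factorial (4)_k; (1+y)^6 gives the falling factorial (6)_k.
g_1(k) for k = 0…7: 1, 4, 12, 24, 24, 0, 0, 0.
g_2(k) for k = 0…7: 1, 6, 30, 120, 360, 720, 720, 0.
c_7 = Σ_k C(7,k)·g_1(k)·g_2(7−k) = 7·4·720 + 21·12·720 + 35·24·360 + 35·24·120 = 20160 + 181440 + 302400 + 100800 = 604800.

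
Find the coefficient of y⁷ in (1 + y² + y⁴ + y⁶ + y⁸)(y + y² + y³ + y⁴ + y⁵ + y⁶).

(1 + y² + y⁴ + y⁶ + y⁸) has coefficients 1,0,1,0,1,0,1,0 for degrees 0…7.
(y + y² + y³ + y⁴ + y⁵ + y⁶) has coefficients 0,1,1,1,1,1,1,0 for degrees 0…7.
[y⁷] = 1·0 + 1·1 + 1·1 + 1·1 = 3.

3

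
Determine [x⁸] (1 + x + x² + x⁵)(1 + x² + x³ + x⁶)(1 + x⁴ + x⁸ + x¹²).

(1 + x + x² + x⁵) has coefficients 1,1,1,0,0,1 for degrees 0…5.
(1 + x² + x³ + x⁶) has coefficients 1,0,1,1,0,0,1,0,0 for degrees 0…8.
Finally multiplying by (1 + x⁴ + x⁸ + x¹²), the product of all factors after the first has coefficients 1,0,1,1,1,0,2,1,1 for degrees 0…8.
[x⁸] = 1·1 + 1·1 + 1·2 + 1·1 = 5.

5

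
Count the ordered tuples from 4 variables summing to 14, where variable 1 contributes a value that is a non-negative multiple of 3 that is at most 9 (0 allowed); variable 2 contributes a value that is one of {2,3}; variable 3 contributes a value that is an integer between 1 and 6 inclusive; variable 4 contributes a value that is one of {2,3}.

8

The generating function for the choices is (1 + t³ + t⁶ + t⁹)·(t² + t³)·(t + t² + t³ + t⁴ + t⁵ + t⁶)·(t² + t³); the count is [t¹⁴].
(1 + t³ + t⁶ + t⁹) has coefficients 1,0,0,1,0,0,1,0,0,1 for degrees 0…9.
(t² + t³) has coefficients 0,0,1,1,0,0,0,0,0,0,0,0,0,0,0 for degrees 0…14.
Multiplying by (t + t² + t³ + t⁴ + t⁵ + t⁶) gives running coefficients 0,0,0,1,2,2,2,2,2,1,0,0,0,0,0 for degrees 0…14.
Finally multiplying by (t² + t³), the product of all factors after the first has coefficients 0,0,0,0,0,1,3,4,4,4,4,3,1,0,0 for degrees 0…14.
[t¹⁴] = 1·0 + 1·3 + 1·4 + 1·1 = 8.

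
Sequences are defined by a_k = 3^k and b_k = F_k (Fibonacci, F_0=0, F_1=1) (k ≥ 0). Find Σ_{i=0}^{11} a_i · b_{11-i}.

106184

Write out a_i and b_{11-i} for i = 0,…,11 and sum the products.
Σ = 1·89 + 3·55 + 9·34 + 27·21 + 81·13 + 243·8 + 729·5 + 2187·3 + 6561·2 + 19683·1 + 59049·1 + 177147·0 = 106184.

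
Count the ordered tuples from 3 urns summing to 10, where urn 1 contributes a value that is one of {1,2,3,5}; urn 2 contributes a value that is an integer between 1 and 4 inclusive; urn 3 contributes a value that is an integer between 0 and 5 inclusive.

The generating function for the choices is (t + t^2 + t^3 + t^5)·(t + t^2 + t^3 + t^4)·(1 + t + t^2 + t^3 + t^4 + t^5); the count is [t^10].
(t + t^2 + t^3 + t^5) has coefficients 0,1,1,1,0,1 for degrees 0…5.
(t + t^2 + t^3 + t^4) has coefficients 0,1,1,1,1,0,0,0,0,0,0 for degrees 0…10.
Finally multiplying by (1 + t + t^2 + t^3 + t^4 + t^5), the product of all factors after the first has coefficients 0,1,2,3,4,4,4,3,2,1,0 for degrees 0…10.
[t^10] = 1·1 + 1·2 + 1·3 + 1·4 = 10.

10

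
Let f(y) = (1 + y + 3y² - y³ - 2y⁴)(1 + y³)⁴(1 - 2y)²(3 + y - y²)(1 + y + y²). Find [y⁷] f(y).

(1 + y + 3y² - y³ - 2y⁴) has coefficients 1,1,3,-1,-2 for degrees 0…4.
(1 + y³)⁴ has coefficients 1,0,0,4,0,0,6,0 for degrees 0…7.
Multiplying by (1 - 2y)² gives running coefficients 1,-4,4,4,-16,16,6,-24 for degrees 0…7.
Multiplying by (3 + y - y²) gives running coefficients 3,-11,7,20,-48,28,50,-82 for degrees 0…7.
Finally multiplying by (1 + y + y²), the product of all factors after the first has coefficients 3,-8,-1,16,-21,0,30,-4 for degrees 0…7.
[y⁷] = 1·(-4) + 1·30 + 3·0 − 1·(-21) − 2·16 = 15.

15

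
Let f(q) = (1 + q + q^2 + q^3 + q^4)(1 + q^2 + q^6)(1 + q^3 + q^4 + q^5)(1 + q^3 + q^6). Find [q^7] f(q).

(1 + q + q^2 + q^3 + q^4) has coefficients 1,1,1,1,1 for degrees 0…4.
(1 + q^2 + q^6) has coefficients 1,0,1,0,0,0,1,0 for degrees 0…7.
Multiplying by (1 + q^3 + q^4 + q^5) gives running coefficients 1,0,1,1,1,2,2,1 for degrees 0…7.
Finally multiplying by (1 + q^3 + q^6), the product of all factors after the first has coefficients 1,0,1,2,1,3,4,2 for degrees 0…7.
[q^7] = 1·2 + 1·4 + 1·3 + 1·1 + 1·2 = 12.

12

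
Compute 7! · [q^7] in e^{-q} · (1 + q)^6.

1091

The EGF product rule gives c_7 = Σ_{k_1+k_2=7} C(7; k_1,k_2) · ∏ g_i(k_i), where e^{-q} gives (-1)^k; (1+q)^6 gives the falling factorial (6)_k.
g_1(k) for k = 0…7: 1, -1, 1, -1, 1, -1, 1, -1.
g_2(k) for k = 0…7: 1, 6, 30, 120, 360, 720, 720, 0.
c_7 = Σ_k C(7,k)·g_1(k)·g_2(7−k) = 7·(-1)·720 + 21·1·720 + 35·(-1)·360 + 35·1·120 + 21·(-1)·30 + 7·1·6 + 1·(-1)·1 = −5040 + 15120 − 12600 + 4200 − 630 + 42 − 1 = 1091.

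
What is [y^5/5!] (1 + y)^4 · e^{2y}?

2512

The EGF product rule gives c_5 = Σ_{k_1+k_2=5} C(5; k_1,k_2) · ∏ g_i(k_i), where (1+y)^4 gives the falling factorial (4)_k; e^{2y} gives (2)^k.
g_1(k) for k = 0…5: 1, 4, 12, 24, 24, 0.
g_2(k) for k = 0…5: 1, 2, 4, 8, 16, 32.
c_5 = Σ_k C(5,k)·g_1(k)·g_2(5−k) = 1·1·32 + 5·4·16 + 10·12·8 + 10·24·4 + 5·24·2 = 32 + 320 + 960 + 960 + 240 = 2512.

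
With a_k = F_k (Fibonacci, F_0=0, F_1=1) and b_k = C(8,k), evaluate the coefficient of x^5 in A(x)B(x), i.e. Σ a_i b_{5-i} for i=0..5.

211

This is [x^5] in the product of the two ordinary generating functions.
Σ = 0·56 + 1·70 + 1·56 + 2·28 + 3·8 + 5·1 = 211.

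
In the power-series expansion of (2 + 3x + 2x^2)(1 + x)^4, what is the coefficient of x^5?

11

(2 + 3x + 2x^2) has coefficients 2,3,2 for degrees 0…2.
(1 + x)^4 has coefficients 1,4,6,4,1,0 for degrees 0…5.
[x^5] = 2·0 + 3·1 + 2·4 = 11.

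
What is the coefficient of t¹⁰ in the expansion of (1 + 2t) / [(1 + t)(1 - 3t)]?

73811

Partial fractions give a closed form: a_n = (-1/4)·(-1)^n + (5/4)·3^n.
At n = 10: a_10 = 73811.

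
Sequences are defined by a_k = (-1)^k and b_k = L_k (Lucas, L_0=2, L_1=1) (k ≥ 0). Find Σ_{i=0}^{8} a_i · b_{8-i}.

32

This is [x^8] in the product of the two ordinary generating functions.
Σ = 1·47 − 1·29 + 1·18 − 1·11 + 1·7 − 1·4 + 1·3 − 1·1 + 1·2 = 32.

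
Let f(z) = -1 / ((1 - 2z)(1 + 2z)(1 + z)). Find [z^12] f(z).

-5461

Partial fractions give a closed form: a_n = (-1/3)·2^n + (-1)·(-2)^n + (1/3)·(-1)^n.
At n = 12: a_12 = -5461.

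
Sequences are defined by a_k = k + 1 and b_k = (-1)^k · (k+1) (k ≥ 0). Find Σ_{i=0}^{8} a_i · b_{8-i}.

5

Write out a_i and b_{8-i} for i = 0,…,8 and sum the products.
Σ = 1·9 + 2·(-8) + 3·7 + 4·(-6) + 5·5 + 6·(-4) + 7·3 + 8·(-2) + 9·1 = 5.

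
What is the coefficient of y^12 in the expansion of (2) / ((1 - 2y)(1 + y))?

The denominator gives the recurrence a_n = a_(n−1) + 2a_(n−2) for n ≥ 2; the numerator fixes a_0 = 2, a_1 = 2.
Iterating: 2, 2, 6, 10, 22, 42, 86, 170, 342, 682, 1366, 2730, 5462, so a_12 = 5462.

5462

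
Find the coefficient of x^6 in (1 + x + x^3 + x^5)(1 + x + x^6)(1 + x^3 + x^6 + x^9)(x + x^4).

(1 + x + x^3 + x^5) has coefficients 1,1,0,1,0,1 for degrees 0…5.
(1 + x + x^6) has coefficients 1,1,0,0,0,0,1 for degrees 0…6.
Multiplying by (1 + x^3 + x^6 + x^9) gives running coefficients 1,1,0,1,1,0,2 for degrees 0…6.
Finally multiplying by (x + x^4), the product of all factors after the first has coefficients 0,1,1,0,2,2,0 for degrees 0…6.
[x^6] = 1·0 + 1·2 + 1·0 + 1·1 = 3.

3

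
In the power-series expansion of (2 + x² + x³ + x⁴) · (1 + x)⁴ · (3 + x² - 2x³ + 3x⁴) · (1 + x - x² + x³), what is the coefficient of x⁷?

90

(2 + x² + x³ + x⁴) has coefficients 2,0,1,1,1 for degrees 0…4.
(1 + x)⁴ has coefficients 1,4,6,4,1,0,0,0 for degrees 0…7.
Multiplying by (3 + x² - 2x³ + 3x⁴) gives running coefficients 3,12,19,14,4,4,11,10 for degrees 0…7.
Finally multiplying by (1 + x - x² + x³), the product of all factors after the first has coefficients 3,15,28,24,11,13,25,21 for degrees 0…7.
[x⁷] = 2·21 + 1·13 + 1·11 + 1·24 = 90.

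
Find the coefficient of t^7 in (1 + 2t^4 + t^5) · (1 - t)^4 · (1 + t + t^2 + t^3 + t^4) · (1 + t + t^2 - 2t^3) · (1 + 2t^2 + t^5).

(1 + 2t^4 + t^5) has coefficients 1,0,0,0,2,1 for degrees 0…5.
(1 - t)^4 has coefficients 1,-4,6,-4,1,0,0,0 for degrees 0…7.
Multiplying by (1 + t + t^2 + t^3 + t^4) gives running coefficients 1,-3,3,-1,0,-1,3,-3 for degrees 0…7.
Multiplying by (1 + t + t^2 - 2t^3) gives running coefficients 1,-2,1,-3,8,-8,4,-1 for degrees 0…7.
Finally multiplying by (1 + 2t^2 + t^5), the product of all factors after the first has coefficients 1,-2,3,-7,10,-13,18,-16 for degrees 0…7.
[t^7] = 1·(-16) + 2·(-7) + 1·3 = -27.

-27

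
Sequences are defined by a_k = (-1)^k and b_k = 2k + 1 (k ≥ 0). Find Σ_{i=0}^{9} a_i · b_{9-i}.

This is [x^9] in the product of the two ordinary generating functions.
Σ = 1·19 − 1·17 + 1·15 − 1·13 + 1·11 − 1·9 + 1·7 − 1·5 + 1·3 − 1·1 = 10.

10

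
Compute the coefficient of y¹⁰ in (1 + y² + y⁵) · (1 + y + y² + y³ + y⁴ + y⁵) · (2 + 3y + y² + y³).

(1 + y² + y⁵) has coefficients 1,0,1,0,0,1 for degrees 0…5.
(1 + y + y² + y³ + y⁴ + y⁵) has coefficients 1,1,1,1,1,1,0,0,0,0,0 for degrees 0…10.
Finally multiplying by (2 + 3y + y² + y³), the product of all factors after the first has coefficients 2,5,6,7,7,7,5,2,1,0,0 for degrees 0…10.
[y¹⁰] = 1·0 + 1·1 + 1·7 = 8.

8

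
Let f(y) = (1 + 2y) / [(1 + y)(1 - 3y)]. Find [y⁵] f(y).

Partial fractions give a closed form: a_n = (-1/4)·(-1)^n + (5/4)·3^n.
At n = 5: a_5 = 304.

304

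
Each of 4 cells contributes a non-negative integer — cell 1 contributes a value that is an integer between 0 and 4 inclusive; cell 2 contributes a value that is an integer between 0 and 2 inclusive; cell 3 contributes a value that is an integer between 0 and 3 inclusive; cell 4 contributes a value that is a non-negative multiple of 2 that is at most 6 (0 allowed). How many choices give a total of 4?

The generating function for the choices is (1 + t + t^2 + t^3 + t^4)·(1 + t + t^2)·(1 + t + t^2 + t^3)·(1 + t^2 + t^4 + t^6); the count is [t^4].
(1 + t + t^2 + t^3 + t^4) has coefficients 1,1,1,1,1 for degrees 0…4.
(1 + t + t^2) has coefficients 1,1,1,0,0 for degrees 0…4.
Multiplying by (1 + t + t^2 + t^3) gives running coefficients 1,2,3,3,2 for degrees 0…4.
Finally multiplying by (1 + t^2 + t^4 + t^6), the product of all factors after the first has coefficients 1,2,4,5,6 for degrees 0…4.
[t^4] = 1·6 + 1·5 + 1·4 + 1·2 + 1·1 = 18.

18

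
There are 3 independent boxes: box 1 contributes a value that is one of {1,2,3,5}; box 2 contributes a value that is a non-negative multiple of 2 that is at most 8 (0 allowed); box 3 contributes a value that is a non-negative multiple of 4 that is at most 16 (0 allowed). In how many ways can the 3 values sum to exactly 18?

3

The generating function for the choices is (y + y^2 + y^3 + y^5)·(1 + y^2 + y^4 + y^6 + y^8)·(1 + y^4 + y^8 + y^12 + y^16); the count is [y^18].
(y + y^2 + y^3 + y^5) has coefficients 0,1,1,1,0,1 for degrees 0…5.
(1 + y^2 + y^4 + y^6 + y^8) has coefficients 1,0,1,0,1,0,1,0,1,0,0,0,0,0,0,0,0,0,0 for degrees 0…18.
Finally multiplying by (1 + y^4 + y^8 + y^12 + y^16), the product of all factors after the first has coefficients 1,0,1,0,2,0,2,0,3,0,2,0,3,0,2,0,3,0,2 for degrees 0…18.
[y^18] = 1·0 + 1·3 + 1·0 + 1·0 = 3.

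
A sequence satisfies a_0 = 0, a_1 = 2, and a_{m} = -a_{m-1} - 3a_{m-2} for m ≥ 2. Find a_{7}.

The ordinary generating function has denominator 1 + q + 3q^2.
Iterating the recurrence: a_0,…,a_{7} = 0, 2, -2, -4, 10, 2, -32, 26.

26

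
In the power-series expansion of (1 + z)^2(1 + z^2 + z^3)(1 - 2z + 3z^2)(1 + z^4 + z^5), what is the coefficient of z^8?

(1 + z)^2 has coefficients 1,2,1 for degrees 0…2.
(1 + z^2 + z^3) has coefficients 1,0,1,1,0,0,0,0,0 for degrees 0…8.
Multiplying by (1 - 2z + 3z^2) gives running coefficients 1,-2,4,-1,1,3,0,0,0 for degrees 0…8.
Finally multiplying by (1 + z^4 + z^5), the product of all factors after the first has coefficients 1,-2,4,-1,2,2,2,3,0 for degrees 0…8.
[z^8] = 1·0 + 2·3 + 1·2 = 8.

8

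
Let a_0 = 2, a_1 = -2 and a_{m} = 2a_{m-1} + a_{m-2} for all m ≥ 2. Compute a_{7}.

-198

The ordinary generating function has denominator 1 - 2t - t^2.
Iterating the recurrence: a_0,…,a_{7} = 2, -2, -2, -6, -14, -34, -82, -198.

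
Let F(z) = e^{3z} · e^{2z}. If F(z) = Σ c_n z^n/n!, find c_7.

The EGF product rule gives c_7 = Σ_{k_1+k_2=7} C(7; k_1,k_2) · ∏ g_i(k_i), where e^{3z} gives (3)^k; e^{2z} gives (2)^k.
g_1(k) for k = 0…7: 1, 3, 9, 27, 81, 243, 729, 2187.
g_2(k) for k = 0…7: 1, 2, 4, 8, 16, 32, 64, 128.
c_7 = Σ_k C(7,k)·g_1(k)·g_2(7−k) = 1·1·128 + 7·3·64 + 21·9·32 + 35·27·16 + 35·81·8 + 21·243·4 + 7·729·2 + 1·2187·1 = 128 + 1344 + 6048 + 15120 + 22680 + 20412 + 10206 + 2187 = 78125.

78125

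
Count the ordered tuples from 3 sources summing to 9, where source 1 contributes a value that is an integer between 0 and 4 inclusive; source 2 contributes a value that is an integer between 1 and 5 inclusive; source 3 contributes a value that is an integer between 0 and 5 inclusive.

19

The generating function for the choices is (1 + q + q^2 + q^3 + q^4)·(q + q^2 + q^3 + q^4 + q^5)·(1 + q + q^2 + q^3 + q^4 + q^5); the count is [q^9].
(1 + q + q^2 + q^3 + q^4) has coefficients 1,1,1,1,1 for degrees 0…4.
(q + q^2 + q^3 + q^4 + q^5) has coefficients 0,1,1,1,1,1,0,0,0,0 for degrees 0…9.
Finally multiplying by (1 + q + q^2 + q^3 + q^4 + q^5), the product of all factors after the first has coefficients 0,1,2,3,4,5,5,4,3,2 for degrees 0…9.
[q^9] = 1·2 + 1·3 + 1·4 + 1·5 + 1·5 = 19.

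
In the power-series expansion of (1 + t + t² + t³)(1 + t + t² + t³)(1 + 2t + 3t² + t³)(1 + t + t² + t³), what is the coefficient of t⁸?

57

(1 + t + t² + t³) has coefficients 1,1,1,1 for degrees 0…3.
(1 + t + t² + t³) has coefficients 1,1,1,1,0,0,0,0,0 for degrees 0…8.
Multiplying by (1 + 2t + 3t² + t³) gives running coefficients 1,3,6,7,6,4,1,0,0 for degrees 0…8.
Finally multiplying by (1 + t + t² + t³), the product of all factors after the first has coefficients 1,4,10,17,22,23,18,11,5 for degrees 0…8.
[t⁸] = 1·5 + 1·11 + 1·18 + 1·23 = 57.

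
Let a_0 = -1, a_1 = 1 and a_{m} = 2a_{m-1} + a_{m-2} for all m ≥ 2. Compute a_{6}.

The ordinary generating function has denominator 1 - 2q - q^2.
Iterating the recurrence: a_0,…,a_{6} = -1, 1, 1, 3, 7, 17, 41.

41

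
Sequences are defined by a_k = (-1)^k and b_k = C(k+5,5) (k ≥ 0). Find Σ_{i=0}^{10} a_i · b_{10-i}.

1792

This is [x^10] in the product of the two ordinary generating functions.
Σ = 1·3003 − 1·2002 + 1·1287 − 1·792 + 1·462 − 1·252 + 1·126 − 1·56 + 1·21 − 1·6 + 1·1 = 1792.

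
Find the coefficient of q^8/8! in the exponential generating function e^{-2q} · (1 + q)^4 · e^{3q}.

The EGF product rule gives c_8 = Σ_{k_1+k_2+k_3=8} C(8; k_1,k_2,k_3) · ∏ g_i(k_i), where e^{-2q} gives (-2)^k; (1+q)^4 gives the falling factorial (4)_k; e^{3q} gives (3)^k.
g_1(k) for k = 0…8: 1, -2, 4, -8, 16, -32, 64, -128, 256.
g_2(k) for k = 0…8: 1, 4, 12, 24, 24, 0, 0, 0, 0.
g_3(k) for k = 0…8: 1, 3, 9, 27, 81, 243, 729, 2187, 6561.
First combine the last two factors: h(k) = Σ_j C(k,j)·g_2(j)·g_3(k−j) for k = 0…8: 1, 7, 45, 267, 1473, 7623, 37341, 174555, 784161.
c_8 = Σ_k C(8,k)·g_1(k)·h(8−k) = 1·1·784161 + 8·(-2)·174555 + 28·4·37341 + 56·(-8)·7623 + 70·16·1473 + 56·(-32)·267 + 28·64·45 + 8·(-128)·7 + 1·256·1 = 784161 − 2792880 + 4182192 − 3415104 + 1649760 − 478464 + 80640 − 7168 + 256 = 3393.

3393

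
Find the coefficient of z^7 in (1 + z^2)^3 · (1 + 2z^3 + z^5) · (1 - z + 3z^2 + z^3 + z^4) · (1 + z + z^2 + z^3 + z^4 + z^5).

72

(1 + z^2)^3 has coefficients 1,0,3,0,3,0,1 for degrees 0…6.
(1 + 2z^3 + z^5) has coefficients 1,0,0,2,0,1,0,0 for degrees 0…7.
Multiplying by (1 - z + 3z^2 + z^3 + z^4) gives running coefficients 1,-1,3,3,-1,7,1,5 for degrees 0…7.
Finally multiplying by (1 + z + z^2 + z^3 + z^4 + z^5), the product of all factors after the first has coefficients 1,0,3,6,5,12,12,18 for degrees 0…7.
[z^7] = 1·18 + 3·12 + 3·6 + 1·0 = 72.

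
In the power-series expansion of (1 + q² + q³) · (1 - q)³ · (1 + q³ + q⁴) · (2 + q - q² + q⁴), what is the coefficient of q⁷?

(1 + q² + q³) has coefficients 1,0,1,1 for degrees 0…3.
(1 - q)³ has coefficients 1,-3,3,-1,0,0,0,0 for degrees 0…7.
Multiplying by (1 + q³ + q⁴) gives running coefficients 1,-3,3,0,-2,0,2,-1 for degrees 0…7.
Finally multiplying by (2 + q - q² + q⁴), the product of all factors after the first has coefficients 2,-5,2,6,-6,-5,9,0 for degrees 0…7.
[q⁷] = 1·0 + 1·(-5) + 1·(-6) = -11.

-11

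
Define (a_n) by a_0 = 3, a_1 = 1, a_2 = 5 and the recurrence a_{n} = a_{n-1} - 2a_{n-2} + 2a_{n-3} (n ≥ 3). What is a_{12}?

-39

The ordinary generating function has denominator 1 - q + 2q^2 - 2q^3.
Iterating the recurrence: a_0,…,a_{12} = 3, 1, 5, 9, 1, -7, 9, 25, -7, -39, 25, 89, -39.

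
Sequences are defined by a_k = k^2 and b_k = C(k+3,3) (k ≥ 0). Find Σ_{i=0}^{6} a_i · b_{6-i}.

672

Write out a_i and b_{6-i} for i = 0,…,6 and sum the products.
Σ = 0·84 + 1·56 + 4·35 + 9·20 + 16·10 + 25·4 + 36·1 = 672.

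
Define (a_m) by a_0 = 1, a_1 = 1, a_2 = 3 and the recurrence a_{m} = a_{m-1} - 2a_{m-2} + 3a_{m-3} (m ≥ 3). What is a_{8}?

The ordinary generating function has denominator 1 - y + 2y^2 - 3y^3.
Iterating the recurrence: a_0,…,a_{8} = 1, 1, 3, 4, 1, 2, 12, 11, -7.

-7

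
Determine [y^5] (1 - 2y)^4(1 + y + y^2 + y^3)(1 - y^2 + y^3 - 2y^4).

(1 - 2y)^4 has coefficients 1,-8,24,-32,16 for degrees 0…4.
(1 + y + y^2 + y^3) has coefficients 1,1,1,1,0,0 for degrees 0…5.
Finally multiplying by (1 - y^2 + y^3 - 2y^4), the product of all factors after the first has coefficients 1,1,0,1,-2,-2 for degrees 0…5.
[y^5] = 1·(-2) − 8·(-2) + 24·1 − 32·0 + 16·1 = 54.

54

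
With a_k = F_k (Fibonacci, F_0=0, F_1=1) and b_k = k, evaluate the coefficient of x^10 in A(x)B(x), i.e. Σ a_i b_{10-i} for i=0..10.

The convolution is the t^10 coefficient of A(t)B(t).
Σ = 0·10 + 1·9 + 1·8 + 2·7 + 3·6 + 5·5 + 8·4 + 13·3 + 21·2 + 34·1 + 55·0 = 221.

221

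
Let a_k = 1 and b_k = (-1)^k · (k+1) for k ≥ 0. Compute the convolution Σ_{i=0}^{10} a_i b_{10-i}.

The convolution is the x^10 coefficient of A(x)B(x).
Σ = 1·11 + 1·(-10) + 1·9 + 1·(-8) + 1·7 + 1·(-6) + 1·5 + 1·(-4) + 1·3 + 1·(-2) + 1·1 = 6.

6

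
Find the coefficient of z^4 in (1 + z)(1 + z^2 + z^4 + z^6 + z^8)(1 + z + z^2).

3

(1 + z) has coefficients 1,1 for degrees 0…1.
(1 + z^2 + z^4 + z^6 + z^8) has coefficients 1,0,1,0,1 for degrees 0…4.
Finally multiplying by (1 + z + z^2), the product of all factors after the first has coefficients 1,1,2,1,2 for degrees 0…4.
[z^4] = 1·2 + 1·1 = 3.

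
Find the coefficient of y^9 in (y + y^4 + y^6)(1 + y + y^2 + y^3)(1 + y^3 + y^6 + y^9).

4

(y + y^4 + y^6) has coefficients 0,1,0,0,1,0,1 for degrees 0…6.
(1 + y + y^2 + y^3) has coefficients 1,1,1,1,0,0,0,0,0,0 for degrees 0…9.
Finally multiplying by (1 + y^3 + y^6 + y^9), the product of all factors after the first has coefficients 1,1,1,2,1,1,2,1,1,2 for degrees 0…9.
[y^9] = 1·1 + 1·1 + 1·2 = 4.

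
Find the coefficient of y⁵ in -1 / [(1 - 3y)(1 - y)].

Partial fractions give a closed form: a_n = (-3/2)·3^n + (1/2)·1^n.
At n = 5: a_5 = -364.

-364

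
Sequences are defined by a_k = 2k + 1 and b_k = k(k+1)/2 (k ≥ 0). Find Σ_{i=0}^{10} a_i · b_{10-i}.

1210

Write out a_i and b_{10-i} for i = 0,…,10 and sum the products.
Σ = 1·55 + 3·45 + 5·36 + 7·28 + 9·21 + 11·15 + 13·10 + 15·6 + 17·3 + 19·1 + 21·0 = 1210.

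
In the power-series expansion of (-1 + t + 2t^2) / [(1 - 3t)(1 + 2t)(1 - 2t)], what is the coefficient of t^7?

-1724

Partial fractions give a closed form: a_n = (-4/5)·3^n + (-1/5)·(-2)^n.
At n = 7: a_7 = -1724.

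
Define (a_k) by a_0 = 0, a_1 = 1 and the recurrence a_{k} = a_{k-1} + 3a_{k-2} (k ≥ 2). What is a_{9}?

The ordinary generating function has denominator 1 - q - 3q^2.
Iterating the recurrence: a_0,…,a_{9} = 0, 1, 1, 4, 7, 19, 40, 97, 217, 508.

508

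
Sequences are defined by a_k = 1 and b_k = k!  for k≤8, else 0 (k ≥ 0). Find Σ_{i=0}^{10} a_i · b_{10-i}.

Write out a_i and b_{10-i} for i = 0,…,10 and sum the products.
Σ = 1·0 + 1·0 + 1·40320 + 1·5040 + 1·720 + 1·120 + 1·24 + 1·6 + 1·2 + 1·1 + 1·1 = 46234.

46234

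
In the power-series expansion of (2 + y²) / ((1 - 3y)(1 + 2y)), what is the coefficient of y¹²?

676845

The denominator gives the recurrence a_n = a_(n−1) + 6a_(n−2) for n ≥ 3; the numerator fixes a_0 = 2, a_1 = 2, a_2 = 15.
Iterating: 2, 2, 15, 27, 117, 279, 981, 2655, 8541, 24471, 75717, 222543, 676845, so a_12 = 676845.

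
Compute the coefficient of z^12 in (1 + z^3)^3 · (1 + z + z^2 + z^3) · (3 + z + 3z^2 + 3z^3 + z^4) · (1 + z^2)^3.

284

(1 + z^3)^3 has coefficients 1,0,0,3,0,0,3,0,0,1 for degrees 0…9.
(1 + z + z^2 + z^3) has coefficients 1,1,1,1,0,0,0,0,0,0,0,0,0 for degrees 0…12.
Multiplying by (3 + z + 3z^2 + 3z^3 + z^4) gives running coefficients 3,4,7,10,8,7,4,1,0,0,0,0,0 for degrees 0…12.
Finally multiplying by (1 + z^2)^3, the product of all factors after the first has coefficients 3,4,16,22,38,49,52,56,43,34,20,10,4 for degrees 0…12.
[z^12] = 1·4 + 3·34 + 3·52 + 1·22 = 284.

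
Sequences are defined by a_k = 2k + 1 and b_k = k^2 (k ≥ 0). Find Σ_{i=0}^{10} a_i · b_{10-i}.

Write out a_i and b_{10-i} for i = 0,…,10 and sum the products.
Σ = 1·100 + 3·81 + 5·64 + 7·49 + 9·36 + 11·25 + 13·16 + 15·9 + 17·4 + 19·1 + 21·0 = 2035.

2035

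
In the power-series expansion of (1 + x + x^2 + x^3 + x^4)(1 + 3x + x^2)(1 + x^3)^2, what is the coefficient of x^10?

5

(1 + x + x^2 + x^3 + x^4) has coefficients 1,1,1,1,1 for degrees 0…4.
(1 + 3x + x^2) has coefficients 1,3,1,0,0,0,0,0,0,0,0 for degrees 0…10.
Finally multiplying by (1 + x^3)^2, the product of all factors after the first has coefficients 1,3,1,2,6,2,1,3,1,0,0 for degrees 0…10.
[x^10] = 1·0 + 1·0 + 1·1 + 1·3 + 1·1 = 5.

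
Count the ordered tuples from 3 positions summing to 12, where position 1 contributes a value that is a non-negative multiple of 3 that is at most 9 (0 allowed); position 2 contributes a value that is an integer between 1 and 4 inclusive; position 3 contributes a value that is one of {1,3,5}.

The generating function for the choices is (1 + z³ + z⁶ + z⁹)·(z + z² + z³ + z⁴)·(z + z³ + z⁵); the count is [z¹²].
(1 + z³ + z⁶ + z⁹) has coefficients 1,0,0,1,0,0,1,0,0,1 for degrees 0…9.
(z + z² + z³ + z⁴) has coefficients 0,1,1,1,1,0,0,0,0,0,0,0,0 for degrees 0…12.
Finally multiplying by (z + z³ + z⁵), the product of all factors after the first has coefficients 0,0,1,1,2,2,2,2,1,1,0,0,0 for degrees 0…12.
[z¹²] = 1·0 + 1·1 + 1·2 + 1·1 = 4.

4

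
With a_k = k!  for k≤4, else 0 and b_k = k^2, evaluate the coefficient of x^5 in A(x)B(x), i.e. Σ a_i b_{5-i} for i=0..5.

Write out a_i and b_{5-i} for i = 0,…,5 and sum the products.
Σ = 1·25 + 1·16 + 2·9 + 6·4 + 24·1 + 0·0 = 107.

107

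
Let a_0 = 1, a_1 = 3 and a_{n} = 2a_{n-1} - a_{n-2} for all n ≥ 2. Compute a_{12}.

The ordinary generating function has denominator 1 - 2x + x^2.
Iterating the recurrence: a_0,…,a_{12} = 1, 3, 5, 7, 9, 11, 13, 15, 17, 19, 21, 23, 25.

25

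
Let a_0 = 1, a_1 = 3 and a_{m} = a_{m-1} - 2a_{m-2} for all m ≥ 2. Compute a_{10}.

The ordinary generating function has denominator 1 - x + 2x^2.
Iterating the recurrence: a_0,…,a_{10} = 1, 3, 1, -5, -7, 3, 17, 11, -23, -45, 1.

1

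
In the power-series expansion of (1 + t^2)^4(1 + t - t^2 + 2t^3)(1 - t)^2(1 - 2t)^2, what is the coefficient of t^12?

(1 + t^2)^4 has coefficients 1,0,4,0,6,0,4,0,1 for degrees 0…8.
(1 + t - t^2 + 2t^3) has coefficients 1,1,-1,2,0,0,0,0,0,0,0,0,0 for degrees 0…12.
Multiplying by (1 - t)^2 gives running coefficients 1,-1,-2,5,-5,2,0,0,0,0,0,0,0 for degrees 0…12.
Finally multiplying by (1 - 2t)^2, the product of all factors after the first has coefficients 1,-5,6,9,-33,42,-28,8,0,0,0,0,0 for degrees 0…12.
[t^12] = 1·0 + 4·0 + 6·0 + 4·(-28) + 1·(-33) = -145.

-145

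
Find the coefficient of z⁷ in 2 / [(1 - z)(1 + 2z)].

Partial fractions give a closed form: a_n = (2/3)·1^n + (4/3)·(-2)^n.
At n = 7: a_7 = -170.

-170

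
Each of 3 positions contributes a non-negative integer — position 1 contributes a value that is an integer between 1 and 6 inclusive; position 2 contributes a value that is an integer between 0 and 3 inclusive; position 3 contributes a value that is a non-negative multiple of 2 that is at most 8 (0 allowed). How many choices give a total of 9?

12

The generating function for the choices is (x + x² + x³ + x⁴ + x⁵ + x⁶)·(1 + x + x² + x³)·(1 + x² + x⁴ + x⁶ + x⁸); the count is [x⁹].
(x + x² + x³ + x⁴ + x⁵ + x⁶) has coefficients 0,1,1,1,1,1,1 for degrees 0…6.
(1 + x + x² + x³) has coefficients 1,1,1,1,0,0,0,0,0,0 for degrees 0…9.
Finally multiplying by (1 + x² + x⁴ + x⁶ + x⁸), the product of all factors after the first has coefficients 1,1,2,2,2,2,2,2,2,2 for degrees 0…9.
[x⁹] = 1·2 + 1·2 + 1·2 + 1·2 + 1·2 + 1·2 = 12.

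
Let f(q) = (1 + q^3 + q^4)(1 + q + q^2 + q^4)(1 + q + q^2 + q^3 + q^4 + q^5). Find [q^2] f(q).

(1 + q^3 + q^4) has coefficients 1,0,0 for degrees 0…2.
(1 + q + q^2 + q^4) has coefficients 1,1,1 for degrees 0…2.
Finally multiplying by (1 + q + q^2 + q^3 + q^4 + q^5), the product of all factors after the first has coefficients 1,2,3 for degrees 0…2.
[q^2] = 1·3 = 3.

3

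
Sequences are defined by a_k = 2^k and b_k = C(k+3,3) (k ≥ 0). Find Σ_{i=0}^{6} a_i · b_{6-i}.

Write out a_i and b_{6-i} for i = 0,…,6 and sum the products.
Σ = 1·84 + 2·56 + 4·35 + 8·20 + 16·10 + 32·4 + 64·1 = 848.

848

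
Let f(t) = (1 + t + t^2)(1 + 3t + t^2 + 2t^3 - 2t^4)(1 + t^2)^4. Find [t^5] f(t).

(1 + t + t^2) has coefficients 1,1,1 for degrees 0…2.
(1 + 3t + t^2 + 2t^3 - 2t^4) has coefficients 1,3,1,2,-2,0 for degrees 0…5.
Finally multiplying by (1 + t^2)^4, the product of all factors after the first has coefficients 1,3,5,14,8,26 for degrees 0…5.
[t^5] = 1·26 + 1·8 + 1·14 = 48.

48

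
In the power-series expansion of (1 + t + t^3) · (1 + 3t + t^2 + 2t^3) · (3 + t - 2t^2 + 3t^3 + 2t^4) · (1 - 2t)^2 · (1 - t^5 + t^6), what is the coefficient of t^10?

(1 + t + t^3) has coefficients 1,1,0,1 for degrees 0…3.
(1 + 3t + t^2 + 2t^3) has coefficients 1,3,1,2,0,0,0,0,0,0,0 for degrees 0…10.
Multiplying by (3 + t - 2t^2 + 3t^3 + 2t^4) gives running coefficients 3,10,4,4,11,5,8,4,0,0,0 for degrees 0…10.
Multiplying by (1 - 2t)^2 gives running coefficients 3,-2,-24,28,11,-23,32,-8,16,16,0 for degrees 0…10.
Finally multiplying by (1 - t^5 + t^6), the product of all factors after the first has coefficients 3,-2,-24,28,11,-26,37,14,-36,33,34 for degrees 0…10.
[t^10] = 1·34 + 1·33 + 1·14 = 81.

81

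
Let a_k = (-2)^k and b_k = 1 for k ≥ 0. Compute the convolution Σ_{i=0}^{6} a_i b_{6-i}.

Write out a_i and b_{6-i} for i = 0,…,6 and sum the products.
Σ = 1·1 − 2·1 + 4·1 − 8·1 + 16·1 − 32·1 + 64·1 = 43.

43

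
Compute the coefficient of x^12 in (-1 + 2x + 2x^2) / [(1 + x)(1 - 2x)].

1365

The denominator gives the recurrence a_n = a_(n−1) + 2a_(n−2) for n ≥ 3; the numerator fixes a_0 = -1, a_1 = 1, a_2 = 1.
Iterating: -1, 1, 1, 3, 5, 11, 21, 43, 85, 171, 341, 683, 1365, so a_12 = 1365.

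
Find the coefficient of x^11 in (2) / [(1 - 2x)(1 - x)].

8190

The denominator gives the recurrence a_n = 3a_(n−1) − 2a_(n−2) for n ≥ 2; the numerator fixes a_0 = 2, a_1 = 6.
Iterating: 2, 6, 14, 30, 62, 126, 254, 510, 1022, 2046, 4094, 8190, so a_11 = 8190.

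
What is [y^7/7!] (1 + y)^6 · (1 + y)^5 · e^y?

5470158

The EGF product rule gives c_7 = Σ_{k_1+k_2+k_3=7} C(7; k_1,k_2,k_3) · ∏ g_i(k_i), where (1+y)^6 gives the falling factorial (6)_k; (1+y)^5 gives the falling factorial (5)_k; e^y gives (1)^k.
g_1(k) for k = 0…7: 1, 6, 30, 120, 360, 720, 720, 0.
g_2(k) for k = 0…7: 1, 5, 20, 60, 120, 120, 0, 0.
g_3(k) for k = 0…7: 1, 1, 1, 1, 1, 1, 1, 1.
First combine the last two factors: h(k) = Σ_j C(k,j)·g_2(j)·g_3(k−j) for k = 0…7: 1, 6, 31, 136, 501, 1546, 4051, 9276.
c_7 = Σ_k C(7,k)·g_1(k)·h(7−k) = 1·1·9276 + 7·6·4051 + 21·30·1546 + 35·120·501 + 35·360·136 + 21·720·31 + 7·720·6 = 9276 + 170142 + 973980 + 2104200 + 1713600 + 468720 + 30240 = 5470158.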